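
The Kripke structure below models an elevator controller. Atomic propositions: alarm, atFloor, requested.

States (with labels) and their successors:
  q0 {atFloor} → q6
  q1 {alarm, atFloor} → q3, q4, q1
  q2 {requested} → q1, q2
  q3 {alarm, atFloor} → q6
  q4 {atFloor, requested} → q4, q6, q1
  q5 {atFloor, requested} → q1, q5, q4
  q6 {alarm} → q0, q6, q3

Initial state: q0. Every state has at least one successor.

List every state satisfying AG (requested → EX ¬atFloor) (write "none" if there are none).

{q0, q1, q2, q3, q4, q6}

States satisfying requested → EX ¬atFloor: {q0, q1, q2, q3, q4, q6}.
States satisfying AG (requested → EX ¬atFloor): {q0, q1, q2, q3, q4, q6}.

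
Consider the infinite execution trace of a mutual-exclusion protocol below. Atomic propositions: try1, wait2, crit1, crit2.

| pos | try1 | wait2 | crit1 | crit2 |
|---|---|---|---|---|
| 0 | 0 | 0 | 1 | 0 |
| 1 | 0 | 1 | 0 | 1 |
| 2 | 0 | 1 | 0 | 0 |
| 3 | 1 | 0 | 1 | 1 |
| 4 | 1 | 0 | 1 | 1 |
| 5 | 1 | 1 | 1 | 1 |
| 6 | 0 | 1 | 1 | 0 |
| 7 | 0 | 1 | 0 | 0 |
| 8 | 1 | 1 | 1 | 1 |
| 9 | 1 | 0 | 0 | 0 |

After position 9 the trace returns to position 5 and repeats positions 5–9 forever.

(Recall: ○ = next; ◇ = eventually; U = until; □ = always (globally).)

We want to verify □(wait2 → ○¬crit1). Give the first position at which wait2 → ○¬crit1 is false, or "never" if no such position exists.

2

Check wait2 → ○¬crit1 at each position in order: 0 ✓, 1 ✓.
At position 2 the labels are {wait2} and the next position 3 has {crit1, crit2, try1}, so wait2 → ○¬crit1 is false there. This is the first violation.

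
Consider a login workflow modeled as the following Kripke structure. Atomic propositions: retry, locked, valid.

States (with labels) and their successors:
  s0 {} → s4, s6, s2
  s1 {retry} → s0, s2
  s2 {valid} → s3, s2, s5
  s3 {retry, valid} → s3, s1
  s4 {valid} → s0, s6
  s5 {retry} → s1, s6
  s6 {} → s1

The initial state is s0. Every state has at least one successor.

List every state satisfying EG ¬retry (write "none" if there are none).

{s0, s2, s4}

States satisfying ¬retry: {s0, s2, s4, s6}.
States satisfying EG ¬retry: {s0, s2, s4}.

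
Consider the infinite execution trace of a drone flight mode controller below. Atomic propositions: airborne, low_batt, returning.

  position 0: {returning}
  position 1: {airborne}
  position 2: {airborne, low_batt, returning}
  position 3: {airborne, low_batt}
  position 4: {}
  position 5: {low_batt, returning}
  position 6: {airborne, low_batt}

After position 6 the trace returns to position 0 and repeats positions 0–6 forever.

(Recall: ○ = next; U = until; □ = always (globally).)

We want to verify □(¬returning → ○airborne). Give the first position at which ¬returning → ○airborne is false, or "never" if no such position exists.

3

Check ¬returning → ○airborne at each position in order: 0 ✓, 1 ✓, 2 ✓.
At position 3 the labels are {airborne, low_batt} and the next position 4 has {}, so ¬returning → ○airborne is false there. This is the first violation.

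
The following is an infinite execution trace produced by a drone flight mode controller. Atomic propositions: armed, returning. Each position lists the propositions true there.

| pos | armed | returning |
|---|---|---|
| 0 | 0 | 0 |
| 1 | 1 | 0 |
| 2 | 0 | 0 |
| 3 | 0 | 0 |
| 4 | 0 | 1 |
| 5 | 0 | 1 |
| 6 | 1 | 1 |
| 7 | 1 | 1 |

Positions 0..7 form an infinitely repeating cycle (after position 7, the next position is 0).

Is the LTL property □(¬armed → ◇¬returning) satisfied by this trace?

¬armed → ◇¬returning holds at every position 0..7, and those are all positions ever visited, so □(¬armed → ◇¬returning) holds.
Positions where ¬armed holds: 0, 2, 3, 4, 5.
Check ◇¬returning at each: 0→ok, 2→ok, 3→ok, 4→ok, 5→ok.

Yes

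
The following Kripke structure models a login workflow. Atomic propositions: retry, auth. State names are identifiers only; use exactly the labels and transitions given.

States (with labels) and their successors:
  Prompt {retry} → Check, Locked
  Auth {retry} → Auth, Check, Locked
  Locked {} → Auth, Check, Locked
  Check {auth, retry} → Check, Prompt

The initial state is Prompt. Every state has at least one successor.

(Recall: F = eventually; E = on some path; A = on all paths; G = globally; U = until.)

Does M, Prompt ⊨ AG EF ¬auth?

States satisfying EF ¬auth: {Prompt, Auth, Locked, Check}.
States satisfying AG EF ¬auth: {Prompt, Auth, Locked, Check}.
Every state reachable from Prompt satisfies EF ¬auth.
Prompt ∈ Sat(AG EF ¬auth).

Yes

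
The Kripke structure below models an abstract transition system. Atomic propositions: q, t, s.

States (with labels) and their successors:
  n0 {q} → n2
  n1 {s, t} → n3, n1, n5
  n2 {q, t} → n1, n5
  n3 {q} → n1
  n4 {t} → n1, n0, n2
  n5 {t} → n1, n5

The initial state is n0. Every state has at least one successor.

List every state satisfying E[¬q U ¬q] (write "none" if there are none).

{n1, n4, n5}

States satisfying ¬q: {n1, n4, n5}.
States satisfying E[¬q U ¬q]: {n1, n4, n5}.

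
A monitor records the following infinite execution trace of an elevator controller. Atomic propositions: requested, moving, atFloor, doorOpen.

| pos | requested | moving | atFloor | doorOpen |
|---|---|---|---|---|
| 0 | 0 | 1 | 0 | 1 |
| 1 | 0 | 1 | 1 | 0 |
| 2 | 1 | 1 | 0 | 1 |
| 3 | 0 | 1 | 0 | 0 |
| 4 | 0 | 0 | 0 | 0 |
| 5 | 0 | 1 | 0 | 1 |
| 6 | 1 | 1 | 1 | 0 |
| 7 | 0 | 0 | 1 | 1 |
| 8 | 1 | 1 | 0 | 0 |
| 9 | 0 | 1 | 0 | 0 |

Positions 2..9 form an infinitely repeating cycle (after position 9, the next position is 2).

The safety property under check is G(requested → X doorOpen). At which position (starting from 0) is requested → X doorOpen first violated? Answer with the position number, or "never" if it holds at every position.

2

Check requested → X doorOpen at each position in order: 0 ✓, 1 ✓.
At position 2 the labels are {doorOpen, moving, requested} and the next position 3 has {moving}, so requested → X doorOpen is false there. This is the first violation.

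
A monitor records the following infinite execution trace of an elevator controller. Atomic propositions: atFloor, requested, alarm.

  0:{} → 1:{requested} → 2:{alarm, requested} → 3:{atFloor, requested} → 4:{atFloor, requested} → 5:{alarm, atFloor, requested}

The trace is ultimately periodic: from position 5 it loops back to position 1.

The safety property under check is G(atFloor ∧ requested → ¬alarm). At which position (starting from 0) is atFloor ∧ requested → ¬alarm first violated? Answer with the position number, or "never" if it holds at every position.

Check atFloor ∧ requested → ¬alarm at each position in order: 0 ✓, 1 ✓, 2 ✓, 3 ✓, 4 ✓.
At position 5 the labels are {alarm, atFloor, requested}, so atFloor ∧ requested → ¬alarm is false there. This is the first violation.

5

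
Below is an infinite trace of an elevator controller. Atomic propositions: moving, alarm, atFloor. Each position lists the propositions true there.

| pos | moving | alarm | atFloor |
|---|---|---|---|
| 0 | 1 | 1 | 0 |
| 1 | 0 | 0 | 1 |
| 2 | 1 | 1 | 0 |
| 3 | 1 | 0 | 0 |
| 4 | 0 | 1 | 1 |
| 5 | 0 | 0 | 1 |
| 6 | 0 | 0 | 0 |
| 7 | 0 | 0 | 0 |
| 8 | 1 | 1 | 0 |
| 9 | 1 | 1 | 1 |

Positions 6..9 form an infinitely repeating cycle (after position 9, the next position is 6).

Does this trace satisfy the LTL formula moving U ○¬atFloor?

Satisfied

Walking from position 0: ○¬atFloor first holds at position 1, and moving holds at every earlier position along the way, so moving U ○¬atFloor holds.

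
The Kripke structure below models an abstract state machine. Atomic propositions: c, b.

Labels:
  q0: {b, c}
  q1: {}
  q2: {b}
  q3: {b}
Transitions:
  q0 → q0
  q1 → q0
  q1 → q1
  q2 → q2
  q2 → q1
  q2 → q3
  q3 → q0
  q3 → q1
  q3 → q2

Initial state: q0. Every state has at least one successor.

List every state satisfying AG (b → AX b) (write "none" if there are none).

States satisfying b → AX b: {q0, q1}.
States satisfying AG (b → AX b): {q0, q1}.

{q0, q1}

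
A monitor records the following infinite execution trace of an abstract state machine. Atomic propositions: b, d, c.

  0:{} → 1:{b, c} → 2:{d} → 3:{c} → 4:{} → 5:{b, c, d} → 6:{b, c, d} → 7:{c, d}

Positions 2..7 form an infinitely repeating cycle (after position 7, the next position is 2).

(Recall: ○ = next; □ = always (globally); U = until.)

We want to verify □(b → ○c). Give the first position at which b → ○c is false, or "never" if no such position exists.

1

Check b → ○c at each position in order: 0 ✓.
At position 1 the labels are {b, c} and the next position 2 has {d}, so b → ○c is false there. This is the first violation.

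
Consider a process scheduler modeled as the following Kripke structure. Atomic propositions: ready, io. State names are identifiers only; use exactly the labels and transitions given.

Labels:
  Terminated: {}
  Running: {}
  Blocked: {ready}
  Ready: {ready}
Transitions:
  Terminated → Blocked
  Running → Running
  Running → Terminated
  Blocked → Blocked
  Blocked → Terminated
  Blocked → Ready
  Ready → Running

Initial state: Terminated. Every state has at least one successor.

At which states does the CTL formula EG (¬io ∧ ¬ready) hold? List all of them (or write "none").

States satisfying ¬io ∧ ¬ready: {Terminated, Running}.
States satisfying EG (¬io ∧ ¬ready): {Running}.

{Running}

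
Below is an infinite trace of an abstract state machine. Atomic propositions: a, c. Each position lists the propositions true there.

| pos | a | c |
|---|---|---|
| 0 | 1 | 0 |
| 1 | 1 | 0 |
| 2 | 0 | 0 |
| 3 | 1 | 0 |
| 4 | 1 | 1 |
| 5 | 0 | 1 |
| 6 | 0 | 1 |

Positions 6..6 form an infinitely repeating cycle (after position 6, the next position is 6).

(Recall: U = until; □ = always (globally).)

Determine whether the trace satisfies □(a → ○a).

a → ○a must hold at every position from 0 onward. It fails at position 1, so □(a → ○a) is false.
Positions where a holds: 0, 1, 3, 4.
Check ○a at each: 0→ok, 1→fails, 3→ok, 4→fails.

Does not hold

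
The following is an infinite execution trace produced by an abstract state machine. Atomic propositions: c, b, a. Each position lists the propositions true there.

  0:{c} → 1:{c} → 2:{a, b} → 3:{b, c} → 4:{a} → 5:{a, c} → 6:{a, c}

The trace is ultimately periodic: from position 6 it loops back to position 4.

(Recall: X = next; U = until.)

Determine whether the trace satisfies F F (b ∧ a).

Satisfied

F (b ∧ a) holds at position 0, which is reachable from 0, so F F (b ∧ a) holds.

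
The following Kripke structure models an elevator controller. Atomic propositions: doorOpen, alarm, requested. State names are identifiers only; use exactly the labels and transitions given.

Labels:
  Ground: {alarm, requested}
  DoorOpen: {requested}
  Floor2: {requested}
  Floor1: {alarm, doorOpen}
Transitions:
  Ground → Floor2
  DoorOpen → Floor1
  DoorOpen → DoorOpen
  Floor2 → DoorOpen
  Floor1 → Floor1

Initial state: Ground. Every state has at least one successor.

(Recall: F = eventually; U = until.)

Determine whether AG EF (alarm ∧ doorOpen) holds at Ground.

States satisfying EF (alarm ∧ doorOpen): {Ground, DoorOpen, Floor2, Floor1}.
States satisfying AG EF (alarm ∧ doorOpen): {Ground, DoorOpen, Floor2, Floor1}.
Every state reachable from Ground satisfies EF (alarm ∧ doorOpen).
Ground ∈ Sat(AG EF (alarm ∧ doorOpen)).

Holds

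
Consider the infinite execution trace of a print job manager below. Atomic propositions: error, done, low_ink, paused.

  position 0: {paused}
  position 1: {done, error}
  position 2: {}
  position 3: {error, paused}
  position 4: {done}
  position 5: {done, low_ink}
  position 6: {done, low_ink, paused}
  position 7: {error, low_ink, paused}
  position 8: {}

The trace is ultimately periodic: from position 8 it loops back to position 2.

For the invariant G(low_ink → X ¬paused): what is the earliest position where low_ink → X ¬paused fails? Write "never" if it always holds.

Check low_ink → X ¬paused at each position in order: 0 ✓, 1 ✓, 2 ✓, 3 ✓, 4 ✓.
At position 5 the labels are {done, low_ink} and the next position 6 has {done, low_ink, paused}, so low_ink → X ¬paused is false there. This is the first violation.

5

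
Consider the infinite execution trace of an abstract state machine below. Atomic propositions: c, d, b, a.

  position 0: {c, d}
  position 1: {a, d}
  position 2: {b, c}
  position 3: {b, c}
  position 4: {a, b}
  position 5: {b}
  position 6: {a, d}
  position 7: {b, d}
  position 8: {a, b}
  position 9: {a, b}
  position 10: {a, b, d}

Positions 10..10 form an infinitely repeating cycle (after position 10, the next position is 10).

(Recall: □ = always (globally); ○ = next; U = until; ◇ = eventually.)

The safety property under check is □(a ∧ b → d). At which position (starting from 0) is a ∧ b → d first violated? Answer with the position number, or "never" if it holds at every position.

Check a ∧ b → d at each position in order: 0 ✓, 1 ✓, 2 ✓, 3 ✓.
At position 4 the labels are {a, b}, so a ∧ b → d is false there. This is the first violation.

4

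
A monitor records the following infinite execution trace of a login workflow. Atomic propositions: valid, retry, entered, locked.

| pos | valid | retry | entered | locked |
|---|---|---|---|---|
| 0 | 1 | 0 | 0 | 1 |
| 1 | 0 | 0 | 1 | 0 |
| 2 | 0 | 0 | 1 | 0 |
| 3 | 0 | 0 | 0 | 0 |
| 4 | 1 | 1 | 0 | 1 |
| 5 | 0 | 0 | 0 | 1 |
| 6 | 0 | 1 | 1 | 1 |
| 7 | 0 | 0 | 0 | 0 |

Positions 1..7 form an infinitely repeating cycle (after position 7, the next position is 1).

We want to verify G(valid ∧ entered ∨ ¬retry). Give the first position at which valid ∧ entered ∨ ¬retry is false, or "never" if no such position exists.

4

Check valid ∧ entered ∨ ¬retry at each position in order: 0 ✓, 1 ✓, 2 ✓, 3 ✓.
At position 4 the labels are {locked, retry, valid}, so valid ∧ entered ∨ ¬retry is false there. This is the first violation.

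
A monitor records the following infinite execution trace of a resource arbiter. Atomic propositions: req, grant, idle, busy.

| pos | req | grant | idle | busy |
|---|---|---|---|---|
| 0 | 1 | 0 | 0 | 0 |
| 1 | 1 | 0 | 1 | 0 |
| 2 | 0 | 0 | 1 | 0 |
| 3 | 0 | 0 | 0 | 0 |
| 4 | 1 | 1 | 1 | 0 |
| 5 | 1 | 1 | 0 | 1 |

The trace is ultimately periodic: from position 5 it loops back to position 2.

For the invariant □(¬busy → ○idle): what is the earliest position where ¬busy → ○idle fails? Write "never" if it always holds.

2

Check ¬busy → ○idle at each position in order: 0 ✓, 1 ✓.
At position 2 the labels are {idle} and the next position 3 has {}, so ¬busy → ○idle is false there. This is the first violation.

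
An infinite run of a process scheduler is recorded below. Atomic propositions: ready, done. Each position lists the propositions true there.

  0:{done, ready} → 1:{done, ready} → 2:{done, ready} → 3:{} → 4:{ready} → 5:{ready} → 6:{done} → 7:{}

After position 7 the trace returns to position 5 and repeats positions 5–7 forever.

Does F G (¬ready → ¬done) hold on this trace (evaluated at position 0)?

G (¬ready → ¬done) is false at every position 0..7, so it never becomes true and F G (¬ready → ¬done) fails.

Does not hold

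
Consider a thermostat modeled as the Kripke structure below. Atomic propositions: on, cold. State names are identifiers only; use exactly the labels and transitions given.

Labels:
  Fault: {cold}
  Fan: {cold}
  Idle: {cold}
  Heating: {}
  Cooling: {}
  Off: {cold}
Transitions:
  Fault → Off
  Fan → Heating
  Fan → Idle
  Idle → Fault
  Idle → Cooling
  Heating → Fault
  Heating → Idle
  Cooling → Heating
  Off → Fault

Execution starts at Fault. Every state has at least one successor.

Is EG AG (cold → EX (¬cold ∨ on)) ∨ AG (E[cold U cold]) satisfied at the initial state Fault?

Satisfied

States satisfying AG (cold → EX (¬cold ∨ on)): ∅.
States satisfying EG AG (cold → EX (¬cold ∨ on)): ∅.
States satisfying E[cold U cold]: {Fault, Fan, Idle, Off}.
States satisfying AG (E[cold U cold]): {Fault, Off}.
States satisfying EG AG (cold → EX (¬cold ∨ on)) ∨ AG (E[cold U cold]): {Fault, Off}.
Fault ∈ Sat(EG AG (cold → EX (¬cold ∨ on)) ∨ AG (E[cold U cold])).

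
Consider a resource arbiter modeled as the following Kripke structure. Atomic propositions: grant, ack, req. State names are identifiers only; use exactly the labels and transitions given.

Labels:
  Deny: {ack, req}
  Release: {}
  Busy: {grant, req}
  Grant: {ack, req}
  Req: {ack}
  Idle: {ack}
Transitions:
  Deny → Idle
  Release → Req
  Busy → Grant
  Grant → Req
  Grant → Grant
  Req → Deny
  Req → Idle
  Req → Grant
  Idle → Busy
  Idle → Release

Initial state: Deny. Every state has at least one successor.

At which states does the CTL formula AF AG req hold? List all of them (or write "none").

States satisfying AG req: ∅.
States satisfying AF AG req: ∅.

none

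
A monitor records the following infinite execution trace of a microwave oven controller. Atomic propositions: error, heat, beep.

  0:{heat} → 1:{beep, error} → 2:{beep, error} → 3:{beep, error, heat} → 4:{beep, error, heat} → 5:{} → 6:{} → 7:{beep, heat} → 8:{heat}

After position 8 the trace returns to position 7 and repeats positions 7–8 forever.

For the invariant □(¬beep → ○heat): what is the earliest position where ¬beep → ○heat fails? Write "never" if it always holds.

At position 0 the labels are {heat} and the next position 1 has {beep, error}, so ¬beep → ○heat is false there. This is the first violation.

0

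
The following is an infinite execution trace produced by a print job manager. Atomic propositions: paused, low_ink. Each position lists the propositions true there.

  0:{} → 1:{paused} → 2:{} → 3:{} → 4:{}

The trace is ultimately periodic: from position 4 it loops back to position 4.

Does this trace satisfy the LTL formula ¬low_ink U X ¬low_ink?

Walking from position 0: X ¬low_ink first holds at position 0, and ¬low_ink holds at every earlier position along the way, so ¬low_ink U X ¬low_ink holds.

Holds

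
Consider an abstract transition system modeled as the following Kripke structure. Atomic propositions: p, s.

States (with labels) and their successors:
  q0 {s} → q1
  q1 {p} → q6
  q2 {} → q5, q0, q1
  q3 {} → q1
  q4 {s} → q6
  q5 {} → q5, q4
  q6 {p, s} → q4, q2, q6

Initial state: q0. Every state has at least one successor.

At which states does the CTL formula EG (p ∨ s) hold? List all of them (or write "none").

{q0, q1, q4, q6}

States satisfying p ∨ s: {q0, q1, q4, q6}.
States satisfying EG (p ∨ s): {q0, q1, q4, q6}.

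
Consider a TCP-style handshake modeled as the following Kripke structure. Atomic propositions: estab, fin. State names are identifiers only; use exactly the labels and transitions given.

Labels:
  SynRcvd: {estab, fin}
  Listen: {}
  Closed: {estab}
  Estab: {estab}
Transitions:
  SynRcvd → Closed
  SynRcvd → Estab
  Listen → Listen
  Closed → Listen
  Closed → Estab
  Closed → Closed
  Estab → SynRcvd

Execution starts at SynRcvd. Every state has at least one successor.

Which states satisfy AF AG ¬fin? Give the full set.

States satisfying AG ¬fin: {Listen}.
States satisfying AF AG ¬fin: {Listen}.

{Listen}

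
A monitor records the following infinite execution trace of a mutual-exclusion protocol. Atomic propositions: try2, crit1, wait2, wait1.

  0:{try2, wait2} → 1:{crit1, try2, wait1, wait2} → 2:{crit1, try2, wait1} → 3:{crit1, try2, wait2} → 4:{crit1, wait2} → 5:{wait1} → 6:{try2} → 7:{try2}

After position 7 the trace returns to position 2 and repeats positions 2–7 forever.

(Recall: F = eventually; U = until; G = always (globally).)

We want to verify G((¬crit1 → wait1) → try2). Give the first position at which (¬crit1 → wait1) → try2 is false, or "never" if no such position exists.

Check (¬crit1 → wait1) → try2 at each position in order: 0 ✓, 1 ✓, 2 ✓, 3 ✓.
At position 4 the labels are {crit1, wait2}, so (¬crit1 → wait1) → try2 is false there. This is the first violation.

4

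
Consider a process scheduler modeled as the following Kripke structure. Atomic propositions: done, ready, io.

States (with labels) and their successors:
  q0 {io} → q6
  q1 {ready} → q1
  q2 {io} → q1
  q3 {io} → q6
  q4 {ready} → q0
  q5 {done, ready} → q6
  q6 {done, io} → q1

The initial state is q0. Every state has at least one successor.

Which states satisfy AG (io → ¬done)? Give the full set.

States satisfying io → ¬done: {q0, q1, q2, q3, q4, q5}.
States satisfying AG (io → ¬done): {q1, q2}.

{q1, q2}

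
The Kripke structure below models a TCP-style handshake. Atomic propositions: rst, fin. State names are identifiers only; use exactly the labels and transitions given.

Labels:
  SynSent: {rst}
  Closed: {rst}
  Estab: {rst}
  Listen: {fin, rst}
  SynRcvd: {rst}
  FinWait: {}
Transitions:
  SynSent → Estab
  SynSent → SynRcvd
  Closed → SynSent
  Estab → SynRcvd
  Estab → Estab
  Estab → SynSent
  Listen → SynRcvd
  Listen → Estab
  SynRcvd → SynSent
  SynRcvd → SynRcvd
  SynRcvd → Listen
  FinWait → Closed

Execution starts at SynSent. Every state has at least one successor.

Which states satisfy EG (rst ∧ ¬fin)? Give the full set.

{SynSent, Closed, Estab, SynRcvd}

States satisfying rst ∧ ¬fin: {SynSent, Closed, Estab, SynRcvd}.
States satisfying EG (rst ∧ ¬fin): {SynSent, Closed, Estab, SynRcvd}.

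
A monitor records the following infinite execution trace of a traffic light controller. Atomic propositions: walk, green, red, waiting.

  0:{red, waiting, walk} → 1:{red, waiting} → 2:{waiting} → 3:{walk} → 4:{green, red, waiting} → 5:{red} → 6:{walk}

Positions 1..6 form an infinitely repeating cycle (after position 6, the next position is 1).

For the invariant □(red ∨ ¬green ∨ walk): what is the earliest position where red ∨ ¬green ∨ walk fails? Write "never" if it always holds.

never

red ∨ ¬green ∨ walk holds at every position 0..6, and those are all the positions the trace ever visits, so the invariant □(red ∨ ¬green ∨ walk) is never violated.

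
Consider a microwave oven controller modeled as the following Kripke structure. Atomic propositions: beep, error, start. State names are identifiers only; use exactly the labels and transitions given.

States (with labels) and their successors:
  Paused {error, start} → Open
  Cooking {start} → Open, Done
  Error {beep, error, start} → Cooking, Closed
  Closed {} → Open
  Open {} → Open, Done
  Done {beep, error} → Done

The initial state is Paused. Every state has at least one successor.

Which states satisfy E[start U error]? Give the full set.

States satisfying start: {Paused, Cooking, Error}.
States satisfying error: {Paused, Error, Done}.
States satisfying E[start U error]: {Paused, Cooking, Error, Done}.

{Paused, Cooking, Error, Done}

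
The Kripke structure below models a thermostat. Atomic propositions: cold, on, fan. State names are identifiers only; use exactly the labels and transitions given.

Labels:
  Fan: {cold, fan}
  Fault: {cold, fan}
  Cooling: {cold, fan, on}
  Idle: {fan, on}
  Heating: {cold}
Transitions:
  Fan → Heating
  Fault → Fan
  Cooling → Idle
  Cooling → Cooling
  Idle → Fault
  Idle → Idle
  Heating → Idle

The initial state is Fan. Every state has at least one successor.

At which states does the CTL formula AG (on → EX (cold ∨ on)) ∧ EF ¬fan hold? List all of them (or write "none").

{Fan, Fault, Cooling, Idle, Heating}

States satisfying on → EX (cold ∨ on): {Fan, Fault, Cooling, Idle, Heating}.
States satisfying AG (on → EX (cold ∨ on)): {Fan, Fault, Cooling, Idle, Heating}.
States satisfying ¬fan: {Heating}.
States satisfying EF ¬fan: {Fan, Fault, Cooling, Idle, Heating}.
States satisfying AG (on → EX (cold ∨ on)) ∧ EF ¬fan: {Fan, Fault, Cooling, Idle, Heating}.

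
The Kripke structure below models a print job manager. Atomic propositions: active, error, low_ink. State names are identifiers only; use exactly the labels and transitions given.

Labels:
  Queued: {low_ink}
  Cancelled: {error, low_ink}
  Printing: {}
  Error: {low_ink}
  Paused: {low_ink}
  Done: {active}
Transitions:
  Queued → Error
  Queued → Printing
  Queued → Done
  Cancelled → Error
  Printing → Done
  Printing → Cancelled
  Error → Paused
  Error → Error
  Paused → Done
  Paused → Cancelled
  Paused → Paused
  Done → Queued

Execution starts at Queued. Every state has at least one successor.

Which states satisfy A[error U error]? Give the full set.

{Cancelled}

States satisfying error: {Cancelled}.
States satisfying A[error U error]: {Cancelled}.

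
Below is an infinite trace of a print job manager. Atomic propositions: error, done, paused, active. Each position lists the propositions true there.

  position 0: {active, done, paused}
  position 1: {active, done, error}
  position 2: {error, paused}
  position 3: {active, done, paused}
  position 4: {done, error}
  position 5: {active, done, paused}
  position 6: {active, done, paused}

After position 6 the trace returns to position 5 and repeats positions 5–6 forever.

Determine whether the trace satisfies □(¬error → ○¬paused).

Does not hold

¬error → ○¬paused must hold at every position from 0 onward. It fails at position 5, so □(¬error → ○¬paused) is false.
Positions where ¬error holds: 0, 3, 5, 6.
Check ○¬paused at each: 0→ok, 3→ok, 5→fails, 6→fails.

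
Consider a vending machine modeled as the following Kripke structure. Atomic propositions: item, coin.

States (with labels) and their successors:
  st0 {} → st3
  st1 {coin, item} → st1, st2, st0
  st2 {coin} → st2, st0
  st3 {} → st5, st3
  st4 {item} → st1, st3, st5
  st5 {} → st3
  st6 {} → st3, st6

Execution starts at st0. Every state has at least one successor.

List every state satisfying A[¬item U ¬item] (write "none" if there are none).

States satisfying ¬item: {st0, st2, st3, st5, st6}.
States satisfying A[¬item U ¬item]: {st0, st2, st3, st5, st6}.

{st0, st2, st3, st5, st6}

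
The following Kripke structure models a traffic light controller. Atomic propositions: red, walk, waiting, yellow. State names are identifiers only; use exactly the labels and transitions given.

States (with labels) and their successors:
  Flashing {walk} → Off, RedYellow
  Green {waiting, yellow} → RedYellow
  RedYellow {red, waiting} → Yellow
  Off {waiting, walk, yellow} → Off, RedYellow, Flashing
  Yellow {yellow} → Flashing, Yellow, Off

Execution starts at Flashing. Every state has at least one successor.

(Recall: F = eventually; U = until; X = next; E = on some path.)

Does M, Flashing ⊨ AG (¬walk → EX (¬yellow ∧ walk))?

Violated

States satisfying ¬walk → EX (¬yellow ∧ walk): {Flashing, Off, Yellow}.
States satisfying AG (¬walk → EX (¬yellow ∧ walk)): ∅.
RedYellow is reachable from Flashing and violates ¬walk → EX (¬yellow ∧ walk), so AG fails at Flashing.
Flashing ∉ Sat(AG (¬walk → EX (¬yellow ∧ walk))).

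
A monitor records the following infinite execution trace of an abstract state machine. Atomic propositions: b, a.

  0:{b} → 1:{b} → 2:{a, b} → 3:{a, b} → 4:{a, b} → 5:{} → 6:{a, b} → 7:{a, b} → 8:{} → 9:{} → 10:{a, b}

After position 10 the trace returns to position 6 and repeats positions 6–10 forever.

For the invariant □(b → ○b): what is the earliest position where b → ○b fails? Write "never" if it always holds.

Check b → ○b at each position in order: 0 ✓, 1 ✓, 2 ✓, 3 ✓.
At position 4 the labels are {a, b} and the next position 5 has {}, so b → ○b is false there. This is the first violation.

4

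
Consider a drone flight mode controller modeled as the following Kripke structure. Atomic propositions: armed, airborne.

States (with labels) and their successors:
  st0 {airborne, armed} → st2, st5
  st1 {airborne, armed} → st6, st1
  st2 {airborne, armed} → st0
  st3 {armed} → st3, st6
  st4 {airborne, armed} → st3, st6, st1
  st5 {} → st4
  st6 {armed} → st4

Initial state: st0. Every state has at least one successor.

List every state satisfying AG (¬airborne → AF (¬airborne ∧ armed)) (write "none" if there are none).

{st1, st3, st4, st6}

States satisfying ¬airborne → AF (¬airborne ∧ armed): {st0, st1, st2, st3, st4, st6}.
States satisfying AG (¬airborne → AF (¬airborne ∧ armed)): {st1, st3, st4, st6}.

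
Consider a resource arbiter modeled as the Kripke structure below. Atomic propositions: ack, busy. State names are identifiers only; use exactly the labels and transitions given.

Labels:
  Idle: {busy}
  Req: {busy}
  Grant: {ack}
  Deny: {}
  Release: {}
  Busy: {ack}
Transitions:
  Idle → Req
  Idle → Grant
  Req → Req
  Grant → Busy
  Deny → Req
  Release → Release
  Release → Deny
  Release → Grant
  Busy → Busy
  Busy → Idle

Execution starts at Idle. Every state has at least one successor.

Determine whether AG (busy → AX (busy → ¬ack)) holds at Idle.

Satisfied

States satisfying busy → AX (busy → ¬ack): {Idle, Req, Grant, Deny, Release, Busy}.
States satisfying AG (busy → AX (busy → ¬ack)): {Idle, Req, Grant, Deny, Release, Busy}.
Every state reachable from Idle satisfies busy → AX (busy → ¬ack).
Idle ∈ Sat(AG (busy → AX (busy → ¬ack))).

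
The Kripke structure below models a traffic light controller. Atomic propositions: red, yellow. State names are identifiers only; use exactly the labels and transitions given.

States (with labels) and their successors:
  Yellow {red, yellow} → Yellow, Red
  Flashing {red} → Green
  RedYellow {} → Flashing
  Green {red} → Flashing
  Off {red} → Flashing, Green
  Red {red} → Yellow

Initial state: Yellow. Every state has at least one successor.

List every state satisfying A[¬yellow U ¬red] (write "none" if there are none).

States satisfying ¬yellow: {Flashing, RedYellow, Green, Off, Red}.
States satisfying ¬red: {RedYellow}.
States satisfying A[¬yellow U ¬red]: {RedYellow}.

{RedYellow}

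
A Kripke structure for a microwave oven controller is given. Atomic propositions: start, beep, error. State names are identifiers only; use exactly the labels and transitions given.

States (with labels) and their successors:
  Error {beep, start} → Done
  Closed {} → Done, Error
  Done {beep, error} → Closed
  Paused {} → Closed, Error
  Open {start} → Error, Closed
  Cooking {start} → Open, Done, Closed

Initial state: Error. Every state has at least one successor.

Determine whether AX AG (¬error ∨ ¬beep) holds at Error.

Violated

States satisfying AG (¬error ∨ ¬beep): ∅.
States satisfying AX AG (¬error ∨ ¬beep): ∅.
Error ∉ Sat(AX AG (¬error ∨ ¬beep)).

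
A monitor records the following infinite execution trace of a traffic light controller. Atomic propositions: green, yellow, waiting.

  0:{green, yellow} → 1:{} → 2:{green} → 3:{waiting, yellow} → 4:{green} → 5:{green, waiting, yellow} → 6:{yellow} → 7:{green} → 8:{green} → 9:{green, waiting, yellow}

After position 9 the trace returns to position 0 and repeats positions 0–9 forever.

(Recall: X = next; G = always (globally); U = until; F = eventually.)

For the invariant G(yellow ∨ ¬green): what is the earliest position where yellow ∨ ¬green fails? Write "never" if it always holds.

2

Check yellow ∨ ¬green at each position in order: 0 ✓, 1 ✓.
At position 2 the labels are {green}, so yellow ∨ ¬green is false there. This is the first violation.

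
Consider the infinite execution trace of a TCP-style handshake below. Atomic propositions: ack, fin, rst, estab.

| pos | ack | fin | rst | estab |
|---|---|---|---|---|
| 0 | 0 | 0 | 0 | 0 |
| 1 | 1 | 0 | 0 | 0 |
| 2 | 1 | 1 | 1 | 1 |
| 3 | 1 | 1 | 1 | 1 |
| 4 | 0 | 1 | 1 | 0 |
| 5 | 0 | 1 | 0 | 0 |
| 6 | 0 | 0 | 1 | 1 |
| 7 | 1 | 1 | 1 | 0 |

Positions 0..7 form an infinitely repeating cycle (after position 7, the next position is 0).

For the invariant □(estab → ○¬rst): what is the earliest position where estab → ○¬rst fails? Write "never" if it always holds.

Check estab → ○¬rst at each position in order: 0 ✓, 1 ✓.
At position 2 the labels are {ack, estab, fin, rst} and the next position 3 has {ack, estab, fin, rst}, so estab → ○¬rst is false there. This is the first violation.

2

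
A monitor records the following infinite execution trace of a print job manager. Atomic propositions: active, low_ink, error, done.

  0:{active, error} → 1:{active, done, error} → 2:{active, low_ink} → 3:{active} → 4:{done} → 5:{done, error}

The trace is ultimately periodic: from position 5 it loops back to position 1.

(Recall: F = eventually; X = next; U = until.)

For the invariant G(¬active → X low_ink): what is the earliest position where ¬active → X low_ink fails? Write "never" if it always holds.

4

Check ¬active → X low_ink at each position in order: 0 ✓, 1 ✓, 2 ✓, 3 ✓.
At position 4 the labels are {done} and the next position 5 has {done, error}, so ¬active → X low_ink is false there. This is the first violation.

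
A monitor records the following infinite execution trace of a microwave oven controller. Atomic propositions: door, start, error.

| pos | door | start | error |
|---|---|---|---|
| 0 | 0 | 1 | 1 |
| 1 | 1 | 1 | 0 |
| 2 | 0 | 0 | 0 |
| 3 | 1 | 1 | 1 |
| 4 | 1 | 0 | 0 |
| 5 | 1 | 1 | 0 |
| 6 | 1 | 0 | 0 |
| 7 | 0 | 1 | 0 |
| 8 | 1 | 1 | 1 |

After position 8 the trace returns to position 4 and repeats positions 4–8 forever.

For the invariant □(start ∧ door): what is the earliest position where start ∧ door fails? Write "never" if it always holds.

At position 0 the labels are {error, start}, so start ∧ door is false there. This is the first violation.

0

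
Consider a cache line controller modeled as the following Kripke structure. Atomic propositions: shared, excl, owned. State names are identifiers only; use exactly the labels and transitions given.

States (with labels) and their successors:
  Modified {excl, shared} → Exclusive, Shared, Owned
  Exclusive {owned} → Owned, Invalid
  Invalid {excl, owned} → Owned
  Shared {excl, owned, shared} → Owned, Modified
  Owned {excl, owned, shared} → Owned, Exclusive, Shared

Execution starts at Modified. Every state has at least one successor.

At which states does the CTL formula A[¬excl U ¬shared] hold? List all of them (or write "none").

States satisfying ¬excl: {Exclusive}.
States satisfying ¬shared: {Exclusive, Invalid}.
States satisfying A[¬excl U ¬shared]: {Exclusive, Invalid}.

{Exclusive, Invalid}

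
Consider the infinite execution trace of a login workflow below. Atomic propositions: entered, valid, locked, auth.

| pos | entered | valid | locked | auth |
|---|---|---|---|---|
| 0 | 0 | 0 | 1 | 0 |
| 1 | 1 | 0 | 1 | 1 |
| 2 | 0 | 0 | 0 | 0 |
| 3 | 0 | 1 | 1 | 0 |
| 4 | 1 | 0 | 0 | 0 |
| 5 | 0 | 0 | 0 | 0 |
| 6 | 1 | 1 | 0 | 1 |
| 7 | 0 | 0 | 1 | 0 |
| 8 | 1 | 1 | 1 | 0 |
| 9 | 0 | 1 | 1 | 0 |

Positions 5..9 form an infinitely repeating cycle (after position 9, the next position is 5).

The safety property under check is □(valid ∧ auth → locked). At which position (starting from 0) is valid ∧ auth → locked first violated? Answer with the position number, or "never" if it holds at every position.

6

Check valid ∧ auth → locked at each position in order: 0 ✓, 1 ✓, 2 ✓, 3 ✓, 4 ✓, 5 ✓.
At position 6 the labels are {auth, entered, valid}, so valid ∧ auth → locked is false there. This is the first violation.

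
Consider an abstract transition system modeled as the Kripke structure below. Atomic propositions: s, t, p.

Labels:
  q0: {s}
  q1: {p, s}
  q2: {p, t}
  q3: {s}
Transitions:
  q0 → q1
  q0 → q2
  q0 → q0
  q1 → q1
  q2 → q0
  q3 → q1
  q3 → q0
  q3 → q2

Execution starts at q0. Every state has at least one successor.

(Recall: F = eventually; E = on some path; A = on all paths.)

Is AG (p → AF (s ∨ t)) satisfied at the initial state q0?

States satisfying p → AF (s ∨ t): {q0, q1, q2, q3}.
States satisfying AG (p → AF (s ∨ t)): {q0, q1, q2, q3}.
Every state reachable from q0 satisfies p → AF (s ∨ t).
q0 ∈ Sat(AG (p → AF (s ∨ t))).

Holds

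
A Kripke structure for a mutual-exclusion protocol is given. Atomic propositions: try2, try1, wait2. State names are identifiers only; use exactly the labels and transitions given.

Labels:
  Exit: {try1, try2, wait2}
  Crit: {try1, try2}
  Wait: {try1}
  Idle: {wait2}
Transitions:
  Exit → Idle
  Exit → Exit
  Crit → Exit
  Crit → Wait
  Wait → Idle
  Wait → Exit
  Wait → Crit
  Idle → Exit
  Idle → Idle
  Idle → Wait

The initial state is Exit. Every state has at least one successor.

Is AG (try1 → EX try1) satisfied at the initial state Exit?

Satisfied

States satisfying try1 → EX try1: {Exit, Crit, Wait, Idle}.
States satisfying AG (try1 → EX try1): {Exit, Crit, Wait, Idle}.
Every state reachable from Exit satisfies try1 → EX try1.
Exit ∈ Sat(AG (try1 → EX try1)).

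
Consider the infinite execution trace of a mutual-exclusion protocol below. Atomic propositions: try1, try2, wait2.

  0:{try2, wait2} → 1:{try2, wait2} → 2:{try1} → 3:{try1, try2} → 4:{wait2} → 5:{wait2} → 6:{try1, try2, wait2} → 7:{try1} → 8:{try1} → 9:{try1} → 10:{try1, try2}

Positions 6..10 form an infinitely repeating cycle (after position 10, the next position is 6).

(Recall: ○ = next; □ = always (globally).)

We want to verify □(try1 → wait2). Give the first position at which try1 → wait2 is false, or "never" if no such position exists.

2

Check try1 → wait2 at each position in order: 0 ✓, 1 ✓.
At position 2 the labels are {try1}, so try1 → wait2 is false there. This is the first violation.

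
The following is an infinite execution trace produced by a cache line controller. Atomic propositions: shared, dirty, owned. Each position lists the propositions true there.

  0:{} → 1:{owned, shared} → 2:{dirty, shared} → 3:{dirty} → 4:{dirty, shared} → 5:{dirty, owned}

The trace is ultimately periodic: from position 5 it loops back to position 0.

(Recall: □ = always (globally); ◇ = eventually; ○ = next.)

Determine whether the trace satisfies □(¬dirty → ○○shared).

¬dirty → ○○shared must hold at every position from 0 onward. It fails at position 1, so □(¬dirty → ○○shared) is false.
Positions where ¬dirty holds: 0, 1.
Check ○○shared at each: 0→ok, 1→fails.

No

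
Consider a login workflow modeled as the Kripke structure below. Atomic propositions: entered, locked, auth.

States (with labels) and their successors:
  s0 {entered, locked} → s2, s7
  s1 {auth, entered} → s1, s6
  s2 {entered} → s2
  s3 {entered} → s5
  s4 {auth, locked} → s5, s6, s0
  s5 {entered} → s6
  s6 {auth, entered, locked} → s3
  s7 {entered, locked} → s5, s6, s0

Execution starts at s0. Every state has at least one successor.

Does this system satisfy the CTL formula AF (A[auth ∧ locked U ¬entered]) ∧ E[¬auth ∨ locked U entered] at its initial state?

States satisfying A[auth ∧ locked U ¬entered]: {s4}.
States satisfying AF (A[auth ∧ locked U ¬entered]): {s4}.
States satisfying ¬auth ∨ locked: {s0, s2, s3, s4, s5, s6, s7}.
States satisfying entered: {s0, s1, s2, s3, s5, s6, s7}.
States satisfying E[¬auth ∨ locked U entered]: {s0, s1, s2, s3, s4, s5, s6, s7}.
States satisfying AF (A[auth ∧ locked U ¬entered]) ∧ E[¬auth ∨ locked U entered]: {s4}.
s0 ∉ Sat(AF (A[auth ∧ locked U ¬entered]) ∧ E[¬auth ∨ locked U entered]).

No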